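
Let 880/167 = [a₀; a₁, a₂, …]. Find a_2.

1

880 = 5·167 + 45   →  a_0 = 5
167 = 3·45 + 32   →  a_1 = 3
45 = 1·32 + 13   →  a_2 = 1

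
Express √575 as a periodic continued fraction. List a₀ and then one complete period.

a₀ = ⌊√575⌋ = 23.

[23; 1, 46]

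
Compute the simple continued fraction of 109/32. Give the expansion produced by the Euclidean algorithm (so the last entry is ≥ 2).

109 = 3×32 + 13
32 = 2×13 + 6
13 = 2×6 + 1
6 = 6×1 + 0  (stop)
So 109/32 = [3; 2, 2, 6].

[3; 2, 2, 6]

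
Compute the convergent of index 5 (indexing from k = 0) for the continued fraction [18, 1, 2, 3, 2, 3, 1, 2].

Using pₖ = aₖpₖ₋₁ + pₖ₋₂, qₖ = aₖqₖ₋₁ + qₖ₋₂ (with p₋₁=1, p₋₂=0, q₋₁=0, q₋₂=1):
  k=0: a=18, p=18, q=1
  k=1: a=1, p=19, q=1
  k=2: a=2, p=56, q=3
  k=3: a=3, p=187, q=10
  k=4: a=2, p=430, q=23
  k=5: a=3, p=1477, q=79

1477/79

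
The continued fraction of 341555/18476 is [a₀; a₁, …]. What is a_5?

4

341555 = 18·18476 + 8987   →  a_0 = 18
18476 = 2·8987 + 502   →  a_1 = 2
8987 = 17·502 + 453   →  a_2 = 17
502 = 1·453 + 49   →  a_3 = 1
453 = 9·49 + 12   →  a_4 = 9
49 = 4·12 + 1   →  a_5 = 4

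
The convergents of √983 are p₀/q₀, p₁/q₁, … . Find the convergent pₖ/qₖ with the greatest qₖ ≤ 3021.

√983 = [31; 2, 1, 5, 31, 5, 1, 2, 62, …] (period length 8).
Convergents:
  p_0/q_0 = 31/1
  p_1/q_1 = 63/2
  p_2/q_2 = 94/3
  p_3/q_3 = 533/17
  p_4/q_4 = 16617/530
  p_5/q_5 = 83618/2667
  p_6/q_6 = 100235/3197
q_5 = 2667 ≤ 3021 < 3197 = q_6, so the answer is 83618/2667.

83618/2667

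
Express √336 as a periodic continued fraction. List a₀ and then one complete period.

[18; 3, 36]

a₀ = ⌊√336⌋ = 18.
With m₀=0, d₀=1 and mₖ₊₁ = dₖaₖ − mₖ, dₖ₊₁ = (n − mₖ₊₁²)/dₖ, aₖ₊₁ = ⌊(a₀+mₖ₊₁)/dₖ₊₁⌋:
  k=1: m=18, d=12, a=3
  k=2: m=18, d=1, a=36
d=1 and a=2a₀=36 at k=2, so the next step gives (m, d) = (18, 12) again — its k=1 value — and the period has length 2.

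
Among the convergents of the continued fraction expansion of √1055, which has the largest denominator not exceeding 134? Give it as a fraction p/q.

√1055 = [32; 2, 12, 2, 64, …] (period length 4).
Convergents:
  p_0/q_0 = 32/1
  p_1/q_1 = 65/2
  p_2/q_2 = 812/25
  p_3/q_3 = 1689/52
  p_4/q_4 = 108908/3353
q_3 = 52 ≤ 134 < 3353 = q_4, so the answer is 1689/52.

1689/52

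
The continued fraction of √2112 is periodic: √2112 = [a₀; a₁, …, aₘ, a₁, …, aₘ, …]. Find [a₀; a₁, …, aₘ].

a₀ = ⌊√2112⌋ = 45.

[45; 1, 21, 1, 90]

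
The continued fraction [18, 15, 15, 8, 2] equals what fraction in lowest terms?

Using pₖ = aₖpₖ₋₁ + pₖ₋₂ and qₖ = aₖqₖ₋₁ + qₖ₋₂:
  k=0: a=18, p=18, q=1
  k=1: a=15, p=271, q=15
  k=2: a=15, p=4083, q=226
  k=3: a=8, p=32935, q=1823
  k=4: a=2, p=69953, q=3872

69953/3872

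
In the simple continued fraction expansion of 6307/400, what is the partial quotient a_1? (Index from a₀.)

6307 = 15·400 + 307   →  a_0 = 15
400 = 1·307 + 93   →  a_1 = 1

1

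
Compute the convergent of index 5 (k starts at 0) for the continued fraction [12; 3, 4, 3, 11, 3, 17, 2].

18058/1467

Using pₖ = aₖpₖ₋₁ + pₖ₋₂, qₖ = aₖqₖ₋₁ + qₖ₋₂ (with p₋₁=1, p₋₂=0, q₋₁=0, q₋₂=1):
  k=0: a=12, p=12, q=1
  k=1: a=3, p=37, q=3
  k=2: a=4, p=160, q=13
  k=3: a=3, p=517, q=42
  k=4: a=11, p=5847, q=475
  k=5: a=3, p=18058, q=1467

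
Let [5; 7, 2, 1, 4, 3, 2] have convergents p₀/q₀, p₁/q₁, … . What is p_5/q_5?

Using pₖ = aₖpₖ₋₁ + pₖ₋₂, qₖ = aₖqₖ₋₁ + qₖ₋₂ (with p₋₁=1, p₋₂=0, q₋₁=0, q₋₂=1):
  k=0: a=5, p=5, q=1
  k=1: a=7, p=36, q=7
  k=2: a=2, p=77, q=15
  k=3: a=1, p=113, q=22
  k=4: a=4, p=529, q=103
  k=5: a=3, p=1700, q=331

1700/331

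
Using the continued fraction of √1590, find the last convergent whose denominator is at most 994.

√1590 = [39; 1, 6, 1, 78, …] (period length 4).
Convergents:
  p_0/q_0 = 39/1
  p_1/q_1 = 40/1
  p_2/q_2 = 279/7
  p_3/q_3 = 319/8
  p_4/q_4 = 25161/631
  p_5/q_5 = 25480/639
  p_6/q_6 = 178041/4465
q_5 = 639 ≤ 994 < 4465 = q_6, so the answer is 25480/639.

25480/639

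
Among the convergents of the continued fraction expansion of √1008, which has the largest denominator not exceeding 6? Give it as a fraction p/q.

√1008 = [31; 1, 2, 1, 62, …] (period length 4).
Convergents:
  p_0/q_0 = 31/1
  p_1/q_1 = 32/1
  p_2/q_2 = 95/3
  p_3/q_3 = 127/4
  p_4/q_4 = 7969/251
q_3 = 4 ≤ 6 < 251 = q_4, so the answer is 127/4.

127/4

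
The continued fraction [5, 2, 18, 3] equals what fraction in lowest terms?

Fold from the inside: start with 3/1.
  18 + 1/3 = 55/3
  2 + 3/55 = 113/55
  5 + 55/113 = 620/113

620/113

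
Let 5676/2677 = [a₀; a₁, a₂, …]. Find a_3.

5676 = 2·2677 + 322   →  a_0 = 2
2677 = 8·322 + 101   →  a_1 = 8
322 = 3·101 + 19   →  a_2 = 3
101 = 5·19 + 6   →  a_3 = 5

5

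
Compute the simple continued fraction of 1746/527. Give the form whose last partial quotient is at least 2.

1746 = 3×527 + 165
527 = 3×165 + 32
165 = 5×32 + 5
32 = 6×5 + 2
5 = 2×2 + 1
2 = 2×1 + 0  (stop)
So 1746/527 = [3; 3, 5, 6, 2, 2].

[3; 3, 5, 6, 2, 2]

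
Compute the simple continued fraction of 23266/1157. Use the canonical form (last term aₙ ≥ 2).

[20; 9, 5, 2, 11]

23266 = 20·1157 + 126
1157 = 9·126 + 23
126 = 5·23 + 11
23 = 2·11 + 1
11 = 11·1 + 0  (stop)
So 23266/1157 = [20; 9, 5, 2, 11].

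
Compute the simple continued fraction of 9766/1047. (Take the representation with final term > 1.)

[9; 3, 19, 18]

9766 = 9*1047 + 343
1047 = 3*343 + 18
343 = 19*18 + 1
18 = 18*1 + 0  (stop)
So 9766/1047 = [9; 3, 19, 18].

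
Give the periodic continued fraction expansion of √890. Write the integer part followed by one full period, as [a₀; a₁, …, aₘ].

[29; 1, 4, 1, 58]

a₀ = ⌊√890⌋ = 29.
With m₀=0, d₀=1 and mₖ₊₁ = dₖaₖ − mₖ, dₖ₊₁ = (n − mₖ₊₁²)/dₖ, aₖ₊₁ = ⌊(a₀+mₖ₊₁)/dₖ₊₁⌋:
  k=1: m=29, d=49, a=1
  k=2: m=20, d=10, a=4
  k=3: m=20, d=49, a=1
  k=4: m=29, d=1, a=58
d=1 and a=2a₀=58 at k=4, so the next step gives (m, d) = (29, 49) again — its k=1 value — and the period has length 4.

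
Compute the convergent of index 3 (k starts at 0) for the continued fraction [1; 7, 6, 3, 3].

155/136

Using pₖ = aₖpₖ₋₁ + pₖ₋₂, qₖ = aₖqₖ₋₁ + qₖ₋₂ (with p₋₁=1, p₋₂=0, q₋₁=0, q₋₂=1):
  k=0: a=1, p=1, q=1
  k=1: a=7, p=8, q=7
  k=2: a=6, p=49, q=43
  k=3: a=3, p=155, q=136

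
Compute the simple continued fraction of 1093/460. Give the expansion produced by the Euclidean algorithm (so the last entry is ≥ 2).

1093 = 2×460 + 173
460 = 2×173 + 114
173 = 1×114 + 59
114 = 1×59 + 55
59 = 1×55 + 4
55 = 13×4 + 3
4 = 1×3 + 1
3 = 3×1 + 0  (stop)
So 1093/460 = [2; 2, 1, 1, 1, 13, 1, 3].

[2; 2, 1, 1, 1, 13, 1, 3]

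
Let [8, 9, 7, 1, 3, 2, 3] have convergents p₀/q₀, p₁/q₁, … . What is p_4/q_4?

Using pₖ = aₖpₖ₋₁ + pₖ₋₂, qₖ = aₖqₖ₋₁ + qₖ₋₂ (with p₋₁=1, p₋₂=0, q₋₁=0, q₋₂=1):
  k=0: a=8, p=8, q=1
  k=1: a=9, p=73, q=9
  k=2: a=7, p=519, q=64
  k=3: a=1, p=592, q=73
  k=4: a=3, p=2295, q=283

2295/283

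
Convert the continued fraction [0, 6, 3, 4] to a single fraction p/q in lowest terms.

13/82

Using pₖ = aₖpₖ₋₁ + pₖ₋₂ and qₖ = aₖqₖ₋₁ + qₖ₋₂:
  k=0: a=0, p=0, q=1
  k=1: a=6, p=1, q=6
  k=2: a=3, p=3, q=19
  k=3: a=4, p=13, q=82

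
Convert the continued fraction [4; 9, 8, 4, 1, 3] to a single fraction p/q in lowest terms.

5848/1423

Fold from the inside: start with 3/1.
  1 + 1/3 = 4/3
  4 + 3/4 = 19/4
  8 + 4/19 = 156/19
  9 + 19/156 = 1423/156
  4 + 156/1423 = 5848/1423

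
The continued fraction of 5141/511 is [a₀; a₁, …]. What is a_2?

5141 = 10·511 + 31   →  a_0 = 10
511 = 16·31 + 15   →  a_1 = 16
31 = 2·15 + 1   →  a_2 = 2

2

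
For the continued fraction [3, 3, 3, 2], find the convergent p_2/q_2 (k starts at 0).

33/10

Using pₖ = aₖpₖ₋₁ + pₖ₋₂, qₖ = aₖqₖ₋₁ + qₖ₋₂ (with p₋₁=1, p₋₂=0, q₋₁=0, q₋₂=1):
  k=0: a=3, p=3, q=1
  k=1: a=3, p=10, q=3
  k=2: a=3, p=33, q=10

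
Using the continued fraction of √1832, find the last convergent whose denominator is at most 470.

18362/429

√1832 = [42; 1, 4, 21, 4, 1, 84, …] (period length 6).
Convergents:
  p_0/q_0 = 42/1
  p_1/q_1 = 43/1
  p_2/q_2 = 214/5
  p_3/q_3 = 4537/106
  p_4/q_4 = 18362/429
  p_5/q_5 = 22899/535
q_4 = 429 ≤ 470 < 535 = q_5, so the answer is 18362/429.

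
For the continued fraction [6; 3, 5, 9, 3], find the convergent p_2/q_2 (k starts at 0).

101/16

Using pₖ = aₖpₖ₋₁ + pₖ₋₂, qₖ = aₖqₖ₋₁ + qₖ₋₂ (with p₋₁=1, p₋₂=0, q₋₁=0, q₋₂=1):
  k=0: a=6, p=6, q=1
  k=1: a=3, p=19, q=3
  k=2: a=5, p=101, q=16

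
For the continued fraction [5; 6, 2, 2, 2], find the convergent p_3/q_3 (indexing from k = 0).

165/32

Using pₖ = aₖpₖ₋₁ + pₖ₋₂, qₖ = aₖqₖ₋₁ + qₖ₋₂ (with p₋₁=1, p₋₂=0, q₋₁=0, q₋₂=1):
  k=0: a=5, p=5, q=1
  k=1: a=6, p=31, q=6
  k=2: a=2, p=67, q=13
  k=3: a=2, p=165, q=32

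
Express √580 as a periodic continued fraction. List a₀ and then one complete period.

[24; 12, 48]

a₀ = ⌊√580⌋ = 24.
With m₀=0, d₀=1 and mₖ₊₁ = dₖaₖ − mₖ, dₖ₊₁ = (n − mₖ₊₁²)/dₖ, aₖ₊₁ = ⌊(a₀+mₖ₊₁)/dₖ₊₁⌋:
  k=1: m=24, d=4, a=12
  k=2: m=24, d=1, a=48
d=1 and a=2a₀=48 at k=2, so the next step gives (m, d) = (24, 4) again — its k=1 value — and the period has length 2.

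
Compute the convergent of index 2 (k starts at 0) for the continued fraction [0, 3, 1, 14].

1/4

Using pₖ = aₖpₖ₋₁ + pₖ₋₂, qₖ = aₖqₖ₋₁ + qₖ₋₂ (with p₋₁=1, p₋₂=0, q₋₁=0, q₋₂=1):
  k=0: a=0, p=0, q=1
  k=1: a=3, p=1, q=3
  k=2: a=1, p=1, q=4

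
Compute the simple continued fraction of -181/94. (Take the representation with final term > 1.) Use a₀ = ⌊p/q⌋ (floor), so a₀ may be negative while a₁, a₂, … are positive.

-181 = -2×94 + 7
94 = 13×7 + 3
7 = 2×3 + 1
3 = 3×1 + 0  (stop)
So -181/94 = [-2; 13, 2, 3].

[-2; 13, 2, 3]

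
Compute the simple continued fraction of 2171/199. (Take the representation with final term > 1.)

2171 = 10·199 + 181
199 = 1·181 + 18
181 = 10·18 + 1
18 = 18·1 + 0  (stop)
So 2171/199 = [10; 1, 10, 18].

[10; 1, 10, 18]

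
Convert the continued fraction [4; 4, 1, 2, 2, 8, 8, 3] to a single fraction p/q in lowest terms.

Using pₖ = aₖpₖ₋₁ + pₖ₋₂ and qₖ = aₖqₖ₋₁ + qₖ₋₂:
  k=0: a=4, p=4, q=1
  k=1: a=4, p=17, q=4
  k=2: a=1, p=21, q=5
  k=3: a=2, p=59, q=14
  k=4: a=2, p=139, q=33
  k=5: a=8, p=1171, q=278
  k=6: a=8, p=9507, q=2257
  k=7: a=3, p=29692, q=7049

29692/7049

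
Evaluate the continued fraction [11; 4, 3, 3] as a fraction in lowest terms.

483/43

Fold from the inside: start with 3/1.
  3 + 1/3 = 10/3
  4 + 3/10 = 43/10
  11 + 10/43 = 483/43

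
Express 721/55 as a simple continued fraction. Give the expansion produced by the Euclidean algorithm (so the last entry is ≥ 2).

[13; 9, 6]

721 = 13·55 + 6
55 = 9·6 + 1
6 = 6·1 + 0  (stop)
So 721/55 = [13; 9, 6].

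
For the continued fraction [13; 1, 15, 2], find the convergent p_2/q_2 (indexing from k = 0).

223/16

Using pₖ = aₖpₖ₋₁ + pₖ₋₂, qₖ = aₖqₖ₋₁ + qₖ₋₂ (with p₋₁=1, p₋₂=0, q₋₁=0, q₋₂=1):
  k=0: a=13, p=13, q=1
  k=1: a=1, p=14, q=1
  k=2: a=15, p=223, q=16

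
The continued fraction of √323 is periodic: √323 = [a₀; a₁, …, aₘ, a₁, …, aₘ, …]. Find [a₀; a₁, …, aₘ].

a₀ = ⌊√323⌋ = 17.
With m₀=0, d₀=1 and mₖ₊₁ = dₖaₖ − mₖ, dₖ₊₁ = (n − mₖ₊₁²)/dₖ, aₖ₊₁ = ⌊(a₀+mₖ₊₁)/dₖ₊₁⌋:
  k=1: m=17, d=34, a=1
  k=2: m=17, d=1, a=34
d=1 and a=2a₀=34 at k=2, so the next step gives (m, d) = (17, 34) again — its k=1 value — and the period has length 2.

[17; 1, 34]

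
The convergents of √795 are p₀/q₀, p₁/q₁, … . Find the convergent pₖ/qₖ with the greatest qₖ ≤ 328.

6626/235

√795 = [28; 5, 9, 5, 56, …] (period length 4).
Convergents:
  p_0/q_0 = 28/1
  p_1/q_1 = 141/5
  p_2/q_2 = 1297/46
  p_3/q_3 = 6626/235
  p_4/q_4 = 372353/13206
q_3 = 235 ≤ 328 < 13206 = q_4, so the answer is 6626/235.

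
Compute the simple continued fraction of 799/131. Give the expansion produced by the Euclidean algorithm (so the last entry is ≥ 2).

[6; 10, 13]

799 = 6*131 + 13
131 = 10*13 + 1
13 = 13*1 + 0  (stop)
So 799/131 = [6; 10, 13].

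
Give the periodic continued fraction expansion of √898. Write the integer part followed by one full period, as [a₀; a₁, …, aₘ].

[29; 1, 28, 1, 58]

a₀ = ⌊√898⌋ = 29.
With m₀=0, d₀=1 and mₖ₊₁ = dₖaₖ − mₖ, dₖ₊₁ = (n − mₖ₊₁²)/dₖ, aₖ₊₁ = ⌊(a₀+mₖ₊₁)/dₖ₊₁⌋:
  k=1: m=29, d=57, a=1
  k=2: m=28, d=2, a=28
  k=3: m=28, d=57, a=1
  k=4: m=29, d=1, a=58
d=1 and a=2a₀=58 at k=4, so the next step gives (m, d) = (29, 57) again — its k=1 value — and the period has length 4.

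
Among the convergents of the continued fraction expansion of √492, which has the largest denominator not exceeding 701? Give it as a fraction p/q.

√492 = [22; 5, 1, 1, 10, 1, 1, 5, 44, …] (period length 8).
Convergents:
  p_0/q_0 = 22/1
  p_1/q_1 = 111/5
  p_2/q_2 = 133/6
  p_3/q_3 = 244/11
  p_4/q_4 = 2573/116
  p_5/q_5 = 2817/127
  p_6/q_6 = 5390/243
  p_7/q_7 = 29767/1342
q_6 = 243 ≤ 701 < 1342 = q_7, so the answer is 5390/243.

5390/243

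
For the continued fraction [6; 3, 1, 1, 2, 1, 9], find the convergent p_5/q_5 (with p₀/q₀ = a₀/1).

157/25

Using pₖ = aₖpₖ₋₁ + pₖ₋₂, qₖ = aₖqₖ₋₁ + qₖ₋₂ (with p₋₁=1, p₋₂=0, q₋₁=0, q₋₂=1):
  k=0: a=6, p=6, q=1
  k=1: a=3, p=19, q=3
  k=2: a=1, p=25, q=4
  k=3: a=1, p=44, q=7
  k=4: a=2, p=113, q=18
  k=5: a=1, p=157, q=25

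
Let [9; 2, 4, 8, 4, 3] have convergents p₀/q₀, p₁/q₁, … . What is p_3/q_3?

699/74

Using pₖ = aₖpₖ₋₁ + pₖ₋₂, qₖ = aₖqₖ₋₁ + qₖ₋₂ (with p₋₁=1, p₋₂=0, q₋₁=0, q₋₂=1):
  k=0: a=9, p=9, q=1
  k=1: a=2, p=19, q=2
  k=2: a=4, p=85, q=9
  k=3: a=8, p=699, q=74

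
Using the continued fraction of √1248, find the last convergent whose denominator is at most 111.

1837/52

√1248 = [35; 3, 17, 3, 70, …] (period length 4).
Convergents:
  p_0/q_0 = 35/1
  p_1/q_1 = 106/3
  p_2/q_2 = 1837/52
  p_3/q_3 = 5617/159
q_2 = 52 ≤ 111 < 159 = q_3, so the answer is 1837/52.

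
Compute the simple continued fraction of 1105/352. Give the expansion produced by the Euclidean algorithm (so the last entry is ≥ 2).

[3; 7, 5, 2, 4]

1105 = 3×352 + 49
352 = 7×49 + 9
49 = 5×9 + 4
9 = 2×4 + 1
4 = 4×1 + 0  (stop)
So 1105/352 = [3; 7, 5, 2, 4].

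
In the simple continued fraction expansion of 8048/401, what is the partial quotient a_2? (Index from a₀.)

8048 = 20·401 + 28   →  a_0 = 20
401 = 14·28 + 9   →  a_1 = 14
28 = 3·9 + 1   →  a_2 = 3

3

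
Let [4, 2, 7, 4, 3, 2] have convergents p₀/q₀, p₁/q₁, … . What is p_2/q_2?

Using pₖ = aₖpₖ₋₁ + pₖ₋₂, qₖ = aₖqₖ₋₁ + qₖ₋₂ (with p₋₁=1, p₋₂=0, q₋₁=0, q₋₂=1):
  k=0: a=4, p=4, q=1
  k=1: a=2, p=9, q=2
  k=2: a=7, p=67, q=15

67/15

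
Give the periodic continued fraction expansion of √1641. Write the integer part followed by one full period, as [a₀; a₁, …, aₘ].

[40; 1, 1, 26, 1, 1, 80]

a₀ = ⌊√1641⌋ = 40.
With m₀=0, d₀=1 and mₖ₊₁ = dₖaₖ − mₖ, dₖ₊₁ = (n − mₖ₊₁²)/dₖ, aₖ₊₁ = ⌊(a₀+mₖ₊₁)/dₖ₊₁⌋:
  k=1: m=40, d=41, a=1
  k=2: m=1, d=40, a=1
  k=3: m=39, d=3, a=26
  k=4: m=39, d=40, a=1
  k=5: m=1, d=41, a=1
  k=6: m=40, d=1, a=80
d=1 and a=2a₀=80 at k=6, so the next step gives (m, d) = (40, 41) again — its k=1 value — and the period has length 6.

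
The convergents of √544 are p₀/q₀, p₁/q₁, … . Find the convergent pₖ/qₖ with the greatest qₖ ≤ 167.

√544 = [23; 3, 11, 3, 46, …] (period length 4).
Convergents:
  p_0/q_0 = 23/1
  p_1/q_1 = 70/3
  p_2/q_2 = 793/34
  p_3/q_3 = 2449/105
  p_4/q_4 = 113447/4864
q_3 = 105 ≤ 167 < 4864 = q_4, so the answer is 2449/105.

2449/105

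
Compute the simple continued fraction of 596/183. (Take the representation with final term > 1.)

596 = 3×183 + 47
183 = 3×47 + 42
47 = 1×42 + 5
42 = 8×5 + 2
5 = 2×2 + 1
2 = 2×1 + 0  (stop)
So 596/183 = [3; 3, 1, 8, 2, 2].

[3; 3, 1, 8, 2, 2]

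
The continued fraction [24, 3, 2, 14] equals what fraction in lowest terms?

Fold from the inside: start with 14/1.
  2 + 1/14 = 29/14
  3 + 14/29 = 101/29
  24 + 29/101 = 2453/101

2453/101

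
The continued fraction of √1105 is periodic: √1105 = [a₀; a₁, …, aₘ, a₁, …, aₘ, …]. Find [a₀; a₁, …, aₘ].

a₀ = ⌊√1105⌋ = 33.
With m₀=0, d₀=1 and mₖ₊₁ = dₖaₖ − mₖ, dₖ₊₁ = (n − mₖ₊₁²)/dₖ, aₖ₊₁ = ⌊(a₀+mₖ₊₁)/dₖ₊₁⌋:
  k=1: m=33, d=16, a=4
  k=2: m=31, d=9, a=7
  k=3: m=32, d=9, a=7
  k=4: m=31, d=16, a=4
  k=5: m=33, d=1, a=66
d=1 and a=2a₀=66 at k=5, so the next step gives (m, d) = (33, 16) again — its k=1 value — and the period has length 5.

[33; 4, 7, 7, 4, 66]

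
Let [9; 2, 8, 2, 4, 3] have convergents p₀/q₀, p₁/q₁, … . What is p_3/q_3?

Using pₖ = aₖpₖ₋₁ + pₖ₋₂, qₖ = aₖqₖ₋₁ + qₖ₋₂ (with p₋₁=1, p₋₂=0, q₋₁=0, q₋₂=1):
  k=0: a=9, p=9, q=1
  k=1: a=2, p=19, q=2
  k=2: a=8, p=161, q=17
  k=3: a=2, p=341, q=36

341/36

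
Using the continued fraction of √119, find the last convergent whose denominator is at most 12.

√119 = [10; 1, 9, 1, 20, …] (period length 4).
Convergents:
  p_0/q_0 = 10/1
  p_1/q_1 = 11/1
  p_2/q_2 = 109/10
  p_3/q_3 = 120/11
  p_4/q_4 = 2509/230
q_3 = 11 ≤ 12 < 230 = q_4, so the answer is 120/11.

120/11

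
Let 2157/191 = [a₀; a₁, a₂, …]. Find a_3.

2

2157 = 11·191 + 56   →  a_0 = 11
191 = 3·56 + 23   →  a_1 = 3
56 = 2·23 + 10   →  a_2 = 2
23 = 2·10 + 3   →  a_3 = 2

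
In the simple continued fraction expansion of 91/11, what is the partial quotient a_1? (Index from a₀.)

3

91 = 8·11 + 3   →  a_0 = 8
11 = 3·3 + 2   →  a_1 = 3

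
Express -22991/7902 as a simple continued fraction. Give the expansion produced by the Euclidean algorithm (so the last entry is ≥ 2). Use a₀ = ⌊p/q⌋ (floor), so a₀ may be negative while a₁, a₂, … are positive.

-22991 = -3·7902 + 715
7902 = 11·715 + 37
715 = 19·37 + 12
37 = 3·12 + 1
12 = 12·1 + 0  (stop)
So -22991/7902 = [-3; 11, 19, 3, 12].

[-3; 11, 19, 3, 12]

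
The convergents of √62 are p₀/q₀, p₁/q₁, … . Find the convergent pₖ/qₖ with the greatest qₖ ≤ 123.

√62 = [7; 1, 6, 1, 14, …] (period length 4).
Convergents:
  p_0/q_0 = 7/1
  p_1/q_1 = 8/1
  p_2/q_2 = 55/7
  p_3/q_3 = 63/8
  p_4/q_4 = 937/119
  p_5/q_5 = 1000/127
q_4 = 119 ≤ 123 < 127 = q_5, so the answer is 937/119.

937/119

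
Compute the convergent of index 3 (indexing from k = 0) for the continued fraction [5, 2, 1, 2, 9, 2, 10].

43/8

Using pₖ = aₖpₖ₋₁ + pₖ₋₂, qₖ = aₖqₖ₋₁ + qₖ₋₂ (with p₋₁=1, p₋₂=0, q₋₁=0, q₋₂=1):
  k=0: a=5, p=5, q=1
  k=1: a=2, p=11, q=2
  k=2: a=1, p=16, q=3
  k=3: a=2, p=43, q=8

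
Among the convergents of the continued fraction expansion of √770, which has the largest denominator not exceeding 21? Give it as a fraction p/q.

√770 = [27; 1, 2, 1, 54, …] (period length 4).
Convergents:
  p_0/q_0 = 27/1
  p_1/q_1 = 28/1
  p_2/q_2 = 83/3
  p_3/q_3 = 111/4
  p_4/q_4 = 6077/219
q_3 = 4 ≤ 21 < 219 = q_4, so the answer is 111/4.

111/4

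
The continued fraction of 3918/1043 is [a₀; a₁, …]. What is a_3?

3918 = 3·1043 + 789   →  a_0 = 3
1043 = 1·789 + 254   →  a_1 = 1
789 = 3·254 + 27   →  a_2 = 3
254 = 9·27 + 11   →  a_3 = 9

9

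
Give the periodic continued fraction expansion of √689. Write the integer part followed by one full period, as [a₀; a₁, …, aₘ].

a₀ = ⌊√689⌋ = 26.
With m₀=0, d₀=1 and mₖ₊₁ = dₖaₖ − mₖ, dₖ₊₁ = (n − mₖ₊₁²)/dₖ, aₖ₊₁ = ⌊(a₀+mₖ₊₁)/dₖ₊₁⌋:
  k=1: m=26, d=13, a=4
  k=2: m=26, d=1, a=52
d=1 and a=2a₀=52 at k=2, so the next step gives (m, d) = (26, 13) again — its k=1 value — and the period has length 2.

[26; 4, 52]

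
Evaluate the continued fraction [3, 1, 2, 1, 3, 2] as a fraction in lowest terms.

Fold from the inside: start with 2/1.
  3 + 1/2 = 7/2
  1 + 2/7 = 9/7
  2 + 7/9 = 25/9
  1 + 9/25 = 34/25
  3 + 25/34 = 127/34

127/34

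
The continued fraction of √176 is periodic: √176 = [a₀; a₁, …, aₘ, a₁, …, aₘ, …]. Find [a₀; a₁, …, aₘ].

a₀ = ⌊√176⌋ = 13.

[13; 3, 1, 3, 26]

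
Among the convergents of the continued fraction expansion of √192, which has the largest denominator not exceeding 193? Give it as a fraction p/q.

2605/188

√192 = [13; 1, 5, 1, 26, …] (period length 4).
Convergents:
  p_0/q_0 = 13/1
  p_1/q_1 = 14/1
  p_2/q_2 = 83/6
  p_3/q_3 = 97/7
  p_4/q_4 = 2605/188
  p_5/q_5 = 2702/195
q_4 = 188 ≤ 193 < 195 = q_5, so the answer is 2605/188.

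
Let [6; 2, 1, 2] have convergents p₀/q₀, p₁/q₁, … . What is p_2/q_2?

Using pₖ = aₖpₖ₋₁ + pₖ₋₂, qₖ = aₖqₖ₋₁ + qₖ₋₂ (with p₋₁=1, p₋₂=0, q₋₁=0, q₋₂=1):
  k=0: a=6, p=6, q=1
  k=1: a=2, p=13, q=2
  k=2: a=1, p=19, q=3

19/3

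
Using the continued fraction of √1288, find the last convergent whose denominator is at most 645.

22897/638

√1288 = [35; 1, 7, 1, 70, …] (period length 4).
Convergents:
  p_0/q_0 = 35/1
  p_1/q_1 = 36/1
  p_2/q_2 = 287/8
  p_3/q_3 = 323/9
  p_4/q_4 = 22897/638
  p_5/q_5 = 23220/647
q_4 = 638 ≤ 645 < 647 = q_5, so the answer is 22897/638.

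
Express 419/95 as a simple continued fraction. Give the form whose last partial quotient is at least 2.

[4; 2, 2, 3, 2, 2]

419 = 4*95 + 39
95 = 2*39 + 17
39 = 2*17 + 5
17 = 3*5 + 2
5 = 2*2 + 1
2 = 2*1 + 0  (stop)
So 419/95 = [4; 2, 2, 3, 2, 2].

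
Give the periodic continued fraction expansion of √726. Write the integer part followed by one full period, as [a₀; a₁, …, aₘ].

a₀ = ⌊√726⌋ = 26.
With m₀=0, d₀=1 and mₖ₊₁ = dₖaₖ − mₖ, dₖ₊₁ = (n − mₖ₊₁²)/dₖ, aₖ₊₁ = ⌊(a₀+mₖ₊₁)/dₖ₊₁⌋:
  k=1: m=26, d=50, a=1
  k=2: m=24, d=3, a=16
  k=3: m=24, d=50, a=1
  k=4: m=26, d=1, a=52
d=1 and a=2a₀=52 at k=4, so the next step gives (m, d) = (26, 50) again — its k=1 value — and the period has length 4.

[26; 1, 16, 1, 52]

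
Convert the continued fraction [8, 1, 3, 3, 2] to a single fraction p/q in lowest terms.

Using pₖ = aₖpₖ₋₁ + pₖ₋₂ and qₖ = aₖqₖ₋₁ + qₖ₋₂:
  k=0: a=8, p=8, q=1
  k=1: a=1, p=9, q=1
  k=2: a=3, p=35, q=4
  k=3: a=3, p=114, q=13
  k=4: a=2, p=263, q=30

263/30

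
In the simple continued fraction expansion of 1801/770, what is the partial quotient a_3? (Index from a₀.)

19

1801 = 2·770 + 261   →  a_0 = 2
770 = 2·261 + 248   →  a_1 = 2
261 = 1·248 + 13   →  a_2 = 1
248 = 19·13 + 1   →  a_3 = 19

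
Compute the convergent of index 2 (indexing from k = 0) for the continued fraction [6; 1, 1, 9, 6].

Using pₖ = aₖpₖ₋₁ + pₖ₋₂, qₖ = aₖqₖ₋₁ + qₖ₋₂ (with p₋₁=1, p₋₂=0, q₋₁=0, q₋₂=1):
  k=0: a=6, p=6, q=1
  k=1: a=1, p=7, q=1
  k=2: a=1, p=13, q=2

13/2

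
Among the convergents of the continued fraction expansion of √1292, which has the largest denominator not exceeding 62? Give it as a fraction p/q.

√1292 = [35; 1, 16, 1, 70, …] (period length 4).
Convergents:
  p_0/q_0 = 35/1
  p_1/q_1 = 36/1
  p_2/q_2 = 611/17
  p_3/q_3 = 647/18
  p_4/q_4 = 45901/1277
q_3 = 18 ≤ 62 < 1277 = q_4, so the answer is 647/18.

647/18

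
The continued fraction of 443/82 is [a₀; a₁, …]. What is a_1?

443 = 5·82 + 33   →  a_0 = 5
82 = 2·33 + 16   →  a_1 = 2

2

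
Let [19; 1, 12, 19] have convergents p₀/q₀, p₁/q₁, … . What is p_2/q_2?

Using pₖ = aₖpₖ₋₁ + pₖ₋₂, qₖ = aₖqₖ₋₁ + qₖ₋₂ (with p₋₁=1, p₋₂=0, q₋₁=0, q₋₂=1):
  k=0: a=19, p=19, q=1
  k=1: a=1, p=20, q=1
  k=2: a=12, p=259, q=13

259/13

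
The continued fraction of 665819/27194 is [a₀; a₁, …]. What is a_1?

2

665819 = 24·27194 + 13163   →  a_0 = 24
27194 = 2·13163 + 868   →  a_1 = 2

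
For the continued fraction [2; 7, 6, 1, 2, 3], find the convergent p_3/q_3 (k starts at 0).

Using pₖ = aₖpₖ₋₁ + pₖ₋₂, qₖ = aₖqₖ₋₁ + qₖ₋₂ (with p₋₁=1, p₋₂=0, q₋₁=0, q₋₂=1):
  k=0: a=2, p=2, q=1
  k=1: a=7, p=15, q=7
  k=2: a=6, p=92, q=43
  k=3: a=1, p=107, q=50

107/50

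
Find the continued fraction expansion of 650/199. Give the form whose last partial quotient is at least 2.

[3; 3, 1, 3, 13]

650 = 3×199 + 53
199 = 3×53 + 40
53 = 1×40 + 13
40 = 3×13 + 1
13 = 13×1 + 0  (stop)
So 650/199 = [3; 3, 1, 3, 13].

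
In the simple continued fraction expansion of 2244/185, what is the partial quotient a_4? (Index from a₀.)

2244 = 12·185 + 24   →  a_0 = 12
185 = 7·24 + 17   →  a_1 = 7
24 = 1·17 + 7   →  a_2 = 1
17 = 2·7 + 3   →  a_3 = 2
7 = 2·3 + 1   →  a_4 = 2

2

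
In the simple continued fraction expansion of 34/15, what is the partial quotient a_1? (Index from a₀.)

3

34 = 2·15 + 4   →  a_0 = 2
15 = 3·4 + 3   →  a_1 = 3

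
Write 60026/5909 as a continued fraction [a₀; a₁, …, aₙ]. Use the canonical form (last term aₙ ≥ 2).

60026 = 10×5909 + 936
5909 = 6×936 + 293
936 = 3×293 + 57
293 = 5×57 + 8
57 = 7×8 + 1
8 = 8×1 + 0  (stop)
So 60026/5909 = [10; 6, 3, 5, 7, 8].

[10; 6, 3, 5, 7, 8]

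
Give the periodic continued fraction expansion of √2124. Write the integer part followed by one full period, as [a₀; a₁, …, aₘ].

[46; 11, 1, 1, 22, 1, 1, 11, 92]

a₀ = ⌊√2124⌋ = 46.
With m₀=0, d₀=1 and mₖ₊₁ = dₖaₖ − mₖ, dₖ₊₁ = (n − mₖ₊₁²)/dₖ, aₖ₊₁ = ⌊(a₀+mₖ₊₁)/dₖ₊₁⌋:
  k=1: m=46, d=8, a=11
  k=2: m=42, d=45, a=1
  k=3: m=3, d=47, a=1
  k=4: m=44, d=4, a=22
  k=5: m=44, d=47, a=1
  k=6: m=3, d=45, a=1
  k=7: m=42, d=8, a=11
  k=8: m=46, d=1, a=92
d=1 and a=2a₀=92 at k=8, so the next step gives (m, d) = (46, 8) again — its k=1 value — and the period has length 8.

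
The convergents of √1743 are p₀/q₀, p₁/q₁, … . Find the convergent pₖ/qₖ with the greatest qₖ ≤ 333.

√1743 = [41; 1, 2, 1, 82, …] (period length 4).
Convergents:
  p_0/q_0 = 41/1
  p_1/q_1 = 42/1
  p_2/q_2 = 125/3
  p_3/q_3 = 167/4
  p_4/q_4 = 13819/331
  p_5/q_5 = 13986/335
q_4 = 331 ≤ 333 < 335 = q_5, so the answer is 13819/331.

13819/331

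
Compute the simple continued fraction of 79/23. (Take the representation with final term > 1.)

79 = 3*23 + 10
23 = 2*10 + 3
10 = 3*3 + 1
3 = 3*1 + 0  (stop)
So 79/23 = [3; 2, 3, 3].

[3; 2, 3, 3]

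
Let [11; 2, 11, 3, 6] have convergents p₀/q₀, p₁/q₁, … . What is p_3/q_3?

815/71

Using pₖ = aₖpₖ₋₁ + pₖ₋₂, qₖ = aₖqₖ₋₁ + qₖ₋₂ (with p₋₁=1, p₋₂=0, q₋₁=0, q₋₂=1):
  k=0: a=11, p=11, q=1
  k=1: a=2, p=23, q=2
  k=2: a=11, p=264, q=23
  k=3: a=3, p=815, q=71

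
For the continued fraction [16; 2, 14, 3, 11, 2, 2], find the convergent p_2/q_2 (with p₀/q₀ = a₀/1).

Using pₖ = aₖpₖ₋₁ + pₖ₋₂, qₖ = aₖqₖ₋₁ + qₖ₋₂ (with p₋₁=1, p₋₂=0, q₋₁=0, q₋₂=1):
  k=0: a=16, p=16, q=1
  k=1: a=2, p=33, q=2
  k=2: a=14, p=478, q=29

478/29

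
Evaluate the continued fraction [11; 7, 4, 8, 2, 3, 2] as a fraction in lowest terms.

Using pₖ = aₖpₖ₋₁ + pₖ₋₂ and qₖ = aₖqₖ₋₁ + qₖ₋₂:
  k=0: a=11, p=11, q=1
  k=1: a=7, p=78, q=7
  k=2: a=4, p=323, q=29
  k=3: a=8, p=2662, q=239
  k=4: a=2, p=5647, q=507
  k=5: a=3, p=19603, q=1760
  k=6: a=2, p=44853, q=4027

44853/4027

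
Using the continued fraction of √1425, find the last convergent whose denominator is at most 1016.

34163/905

√1425 = [37; 1, 2, 1, 74, …] (period length 4).
Convergents:
  p_0/q_0 = 37/1
  p_1/q_1 = 38/1
  p_2/q_2 = 113/3
  p_3/q_3 = 151/4
  p_4/q_4 = 11287/299
  p_5/q_5 = 11438/303
  p_6/q_6 = 34163/905
  p_7/q_7 = 45601/1208
q_6 = 905 ≤ 1016 < 1208 = q_7, so the answer is 34163/905.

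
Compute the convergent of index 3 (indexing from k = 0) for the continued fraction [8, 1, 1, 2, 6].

43/5

Using pₖ = aₖpₖ₋₁ + pₖ₋₂, qₖ = aₖqₖ₋₁ + qₖ₋₂ (with p₋₁=1, p₋₂=0, q₋₁=0, q₋₂=1):
  k=0: a=8, p=8, q=1
  k=1: a=1, p=9, q=1
  k=2: a=1, p=17, q=2
  k=3: a=2, p=43, q=5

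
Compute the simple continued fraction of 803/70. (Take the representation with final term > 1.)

803 = 11×70 + 33
70 = 2×33 + 4
33 = 8×4 + 1
4 = 4×1 + 0  (stop)
So 803/70 = [11; 2, 8, 4].

[11; 2, 8, 4]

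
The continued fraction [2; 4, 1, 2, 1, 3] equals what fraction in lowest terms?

157/71

Using pₖ = aₖpₖ₋₁ + pₖ₋₂ and qₖ = aₖqₖ₋₁ + qₖ₋₂:
  k=0: a=2, p=2, q=1
  k=1: a=4, p=9, q=4
  k=2: a=1, p=11, q=5
  k=3: a=2, p=31, q=14
  k=4: a=1, p=42, q=19
  k=5: a=3, p=157, q=71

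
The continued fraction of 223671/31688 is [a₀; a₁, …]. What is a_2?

12

223671 = 7·31688 + 1855   →  a_0 = 7
31688 = 17·1855 + 153   →  a_1 = 17
1855 = 12·153 + 19   →  a_2 = 12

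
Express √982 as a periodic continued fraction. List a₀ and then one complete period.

[31; 2, 1, 30, 1, 2, 62]

a₀ = ⌊√982⌋ = 31.
With m₀=0, d₀=1 and mₖ₊₁ = dₖaₖ − mₖ, dₖ₊₁ = (n − mₖ₊₁²)/dₖ, aₖ₊₁ = ⌊(a₀+mₖ₊₁)/dₖ₊₁⌋:
  k=1: m=31, d=21, a=2
  k=2: m=11, d=41, a=1
  k=3: m=30, d=2, a=30
  k=4: m=30, d=41, a=1
  k=5: m=11, d=21, a=2
  k=6: m=31, d=1, a=62
d=1 and a=2a₀=62 at k=6, so the next step gives (m, d) = (31, 21) again — its k=1 value — and the period has length 6.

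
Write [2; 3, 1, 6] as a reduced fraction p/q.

Fold from the inside: start with 6/1.
  1 + 1/6 = 7/6
  3 + 6/7 = 27/7
  2 + 7/27 = 61/27

61/27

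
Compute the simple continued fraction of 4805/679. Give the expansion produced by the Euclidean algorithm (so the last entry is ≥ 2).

[7; 13, 17, 3]

4805 = 7×679 + 52
679 = 13×52 + 3
52 = 17×3 + 1
3 = 3×1 + 0  (stop)
So 4805/679 = [7; 13, 17, 3].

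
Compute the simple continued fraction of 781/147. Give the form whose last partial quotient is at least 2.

[5; 3, 5, 9]

781 = 5·147 + 46
147 = 3·46 + 9
46 = 5·9 + 1
9 = 9·1 + 0  (stop)
So 781/147 = [5; 3, 5, 9].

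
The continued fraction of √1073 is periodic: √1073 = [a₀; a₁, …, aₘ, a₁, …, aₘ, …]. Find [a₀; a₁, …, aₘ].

[32; 1, 3, 9, 9, 3, 1, 64]

a₀ = ⌊√1073⌋ = 32.
With m₀=0, d₀=1 and mₖ₊₁ = dₖaₖ − mₖ, dₖ₊₁ = (n − mₖ₊₁²)/dₖ, aₖ₊₁ = ⌊(a₀+mₖ₊₁)/dₖ₊₁⌋:
  k=1: m=32, d=49, a=1
  k=2: m=17, d=16, a=3
  k=3: m=31, d=7, a=9
  k=4: m=32, d=7, a=9
  k=5: m=31, d=16, a=3
  k=6: m=17, d=49, a=1
  k=7: m=32, d=1, a=64
d=1 and a=2a₀=64 at k=7, so the next step gives (m, d) = (32, 49) again — its k=1 value — and the period has length 7.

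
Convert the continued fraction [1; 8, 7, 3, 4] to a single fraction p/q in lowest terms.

Using pₖ = aₖpₖ₋₁ + pₖ₋₂ and qₖ = aₖqₖ₋₁ + qₖ₋₂:
  k=0: a=1, p=1, q=1
  k=1: a=8, p=9, q=8
  k=2: a=7, p=64, q=57
  k=3: a=3, p=201, q=179
  k=4: a=4, p=868, q=773

868/773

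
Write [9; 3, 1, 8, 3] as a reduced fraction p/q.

1009/109

Using pₖ = aₖpₖ₋₁ + pₖ₋₂ and qₖ = aₖqₖ₋₁ + qₖ₋₂:
  k=0: a=9, p=9, q=1
  k=1: a=3, p=28, q=3
  k=2: a=1, p=37, q=4
  k=3: a=8, p=324, q=35
  k=4: a=3, p=1009, q=109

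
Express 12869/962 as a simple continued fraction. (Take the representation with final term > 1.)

12869 = 13*962 + 363
962 = 2*363 + 236
363 = 1*236 + 127
236 = 1*127 + 109
127 = 1*109 + 18
109 = 6*18 + 1
18 = 18*1 + 0  (stop)
So 12869/962 = [13; 2, 1, 1, 1, 6, 18].

[13; 2, 1, 1, 1, 6, 18]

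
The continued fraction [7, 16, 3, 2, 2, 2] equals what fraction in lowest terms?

Fold from the inside: start with 2/1.
  2 + 1/2 = 5/2
  2 + 2/5 = 12/5
  3 + 5/12 = 41/12
  16 + 12/41 = 668/41
  7 + 41/668 = 4717/668

4717/668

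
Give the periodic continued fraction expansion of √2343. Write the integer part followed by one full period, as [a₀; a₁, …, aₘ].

a₀ = ⌊√2343⌋ = 48.
With m₀=0, d₀=1 and mₖ₊₁ = dₖaₖ − mₖ, dₖ₊₁ = (n − mₖ₊₁²)/dₖ, aₖ₊₁ = ⌊(a₀+mₖ₊₁)/dₖ₊₁⌋:
  k=1: m=48, d=39, a=2
  k=2: m=30, d=37, a=2
  k=3: m=44, d=11, a=8
  k=4: m=44, d=37, a=2
  k=5: m=30, d=39, a=2
  k=6: m=48, d=1, a=96
d=1 and a=2a₀=96 at k=6, so the next step gives (m, d) = (48, 39) again — its k=1 value — and the period has length 6.

[48; 2, 2, 8, 2, 2, 96]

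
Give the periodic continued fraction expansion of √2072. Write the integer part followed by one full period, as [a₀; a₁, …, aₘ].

[45; 1, 1, 12, 1, 1, 90]

a₀ = ⌊√2072⌋ = 45.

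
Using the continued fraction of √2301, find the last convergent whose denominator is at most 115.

√2301 = [47; 1, 30, 1, 94, …] (period length 4).
Convergents:
  p_0/q_0 = 47/1
  p_1/q_1 = 48/1
  p_2/q_2 = 1487/31
  p_3/q_3 = 1535/32
  p_4/q_4 = 145777/3039
q_3 = 32 ≤ 115 < 3039 = q_4, so the answer is 1535/32.

1535/32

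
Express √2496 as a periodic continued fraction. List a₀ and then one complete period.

a₀ = ⌊√2496⌋ = 49.

[49; 1, 23, 1, 98]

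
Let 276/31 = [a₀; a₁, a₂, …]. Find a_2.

9

276 = 8·31 + 28   →  a_0 = 8
31 = 1·28 + 3   →  a_1 = 1
28 = 9·3 + 1   →  a_2 = 9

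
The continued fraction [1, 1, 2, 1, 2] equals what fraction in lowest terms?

Fold from the inside: start with 2/1.
  1 + 1/2 = 3/2
  2 + 2/3 = 8/3
  1 + 3/8 = 11/8
  1 + 8/11 = 19/11

19/11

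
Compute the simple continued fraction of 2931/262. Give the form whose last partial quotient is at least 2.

[11; 5, 2, 1, 7, 2]

2931 = 11·262 + 49
262 = 5·49 + 17
49 = 2·17 + 15
17 = 1·15 + 2
15 = 7·2 + 1
2 = 2·1 + 0  (stop)
So 2931/262 = [11; 5, 2, 1, 7, 2].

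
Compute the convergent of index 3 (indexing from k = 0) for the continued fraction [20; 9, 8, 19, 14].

28073/1396

Using pₖ = aₖpₖ₋₁ + pₖ₋₂, qₖ = aₖqₖ₋₁ + qₖ₋₂ (with p₋₁=1, p₋₂=0, q₋₁=0, q₋₂=1):
  k=0: a=20, p=20, q=1
  k=1: a=9, p=181, q=9
  k=2: a=8, p=1468, q=73
  k=3: a=19, p=28073, q=1396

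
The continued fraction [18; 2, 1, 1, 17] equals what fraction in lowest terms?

1619/88

Using pₖ = aₖpₖ₋₁ + pₖ₋₂ and qₖ = aₖqₖ₋₁ + qₖ₋₂:
  k=0: a=18, p=18, q=1
  k=1: a=2, p=37, q=2
  k=2: a=1, p=55, q=3
  k=3: a=1, p=92, q=5
  k=4: a=17, p=1619, q=88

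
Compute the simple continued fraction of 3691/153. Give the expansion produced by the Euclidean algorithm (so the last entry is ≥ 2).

[24; 8, 19]

3691 = 24*153 + 19
153 = 8*19 + 1
19 = 19*1 + 0  (stop)
So 3691/153 = [24; 8, 19].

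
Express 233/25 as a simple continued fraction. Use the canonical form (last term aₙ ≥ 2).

233 = 9·25 + 8
25 = 3·8 + 1
8 = 8·1 + 0  (stop)
So 233/25 = [9; 3, 8].

[9; 3, 8]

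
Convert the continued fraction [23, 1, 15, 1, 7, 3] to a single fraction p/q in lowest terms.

Fold from the inside: start with 3/1.
  7 + 1/3 = 22/3
  1 + 3/22 = 25/22
  15 + 22/25 = 397/25
  1 + 25/397 = 422/397
  23 + 397/422 = 10103/422

10103/422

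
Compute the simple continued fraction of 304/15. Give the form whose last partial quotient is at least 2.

[20; 3, 1, 3]

304 = 20·15 + 4
15 = 3·4 + 3
4 = 1·3 + 1
3 = 3·1 + 0  (stop)
So 304/15 = [20; 3, 1, 3].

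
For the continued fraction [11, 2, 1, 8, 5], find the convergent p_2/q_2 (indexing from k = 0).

Using pₖ = aₖpₖ₋₁ + pₖ₋₂, qₖ = aₖqₖ₋₁ + qₖ₋₂ (with p₋₁=1, p₋₂=0, q₋₁=0, q₋₂=1):
  k=0: a=11, p=11, q=1
  k=1: a=2, p=23, q=2
  k=2: a=1, p=34, q=3

34/3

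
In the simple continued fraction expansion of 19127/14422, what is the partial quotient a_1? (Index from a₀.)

3

19127 = 1·14422 + 4705   →  a_0 = 1
14422 = 3·4705 + 307   →  a_1 = 3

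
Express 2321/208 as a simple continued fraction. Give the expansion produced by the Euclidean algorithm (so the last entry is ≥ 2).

2321 = 11×208 + 33
208 = 6×33 + 10
33 = 3×10 + 3
10 = 3×3 + 1
3 = 3×1 + 0  (stop)
So 2321/208 = [11; 6, 3, 3, 3].

[11; 6, 3, 3, 3]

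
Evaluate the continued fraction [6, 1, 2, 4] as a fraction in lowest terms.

Using pₖ = aₖpₖ₋₁ + pₖ₋₂ and qₖ = aₖqₖ₋₁ + qₖ₋₂:
  k=0: a=6, p=6, q=1
  k=1: a=1, p=7, q=1
  k=2: a=2, p=20, q=3
  k=3: a=4, p=87, q=13

87/13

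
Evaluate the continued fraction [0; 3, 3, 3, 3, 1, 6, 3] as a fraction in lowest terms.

Using pₖ = aₖpₖ₋₁ + pₖ₋₂ and qₖ = aₖqₖ₋₁ + qₖ₋₂:
  k=0: a=0, p=0, q=1
  k=1: a=3, p=1, q=3
  k=2: a=3, p=3, q=10
  k=3: a=3, p=10, q=33
  k=4: a=3, p=33, q=109
  k=5: a=1, p=43, q=142
  k=6: a=6, p=291, q=961
  k=7: a=3, p=916, q=3025

916/3025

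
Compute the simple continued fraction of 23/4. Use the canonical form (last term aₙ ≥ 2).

23 = 5·4 + 3
4 = 1·3 + 1
3 = 3·1 + 0  (stop)
So 23/4 = [5; 1, 3].

[5; 1, 3]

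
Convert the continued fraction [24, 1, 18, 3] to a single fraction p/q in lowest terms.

Fold from the inside: start with 3/1.
  18 + 1/3 = 55/3
  1 + 3/55 = 58/55
  24 + 55/58 = 1447/58

1447/58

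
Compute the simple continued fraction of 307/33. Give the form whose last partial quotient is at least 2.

307 = 9×33 + 10
33 = 3×10 + 3
10 = 3×3 + 1
3 = 3×1 + 0  (stop)
So 307/33 = [9; 3, 3, 3].

[9; 3, 3, 3]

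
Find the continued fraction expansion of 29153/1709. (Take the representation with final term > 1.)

[17; 17, 11, 9]

29153 = 17·1709 + 100
1709 = 17·100 + 9
100 = 11·9 + 1
9 = 9·1 + 0  (stop)
So 29153/1709 = [17; 17, 11, 9].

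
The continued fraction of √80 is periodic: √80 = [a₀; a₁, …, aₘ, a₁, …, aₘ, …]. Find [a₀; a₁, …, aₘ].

a₀ = ⌊√80⌋ = 8.
With m₀=0, d₀=1 and mₖ₊₁ = dₖaₖ − mₖ, dₖ₊₁ = (n − mₖ₊₁²)/dₖ, aₖ₊₁ = ⌊(a₀+mₖ₊₁)/dₖ₊₁⌋:
  k=1: m=8, d=16, a=1
  k=2: m=8, d=1, a=16
d=1 and a=2a₀=16 at k=2, so the next step gives (m, d) = (8, 16) again — its k=1 value — and the period has length 2.

[8; 1, 16]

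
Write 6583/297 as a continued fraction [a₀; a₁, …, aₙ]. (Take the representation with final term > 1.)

6583 = 22·297 + 49
297 = 6·49 + 3
49 = 16·3 + 1
3 = 3·1 + 0  (stop)
So 6583/297 = [22; 6, 16, 3].

[22; 6, 16, 3]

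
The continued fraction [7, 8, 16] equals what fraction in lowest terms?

Fold from the inside: start with 16/1.
  8 + 1/16 = 129/16
  7 + 16/129 = 919/129

919/129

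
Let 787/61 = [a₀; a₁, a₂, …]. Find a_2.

9

787 = 12·61 + 55   →  a_0 = 12
61 = 1·55 + 6   →  a_1 = 1
55 = 9·6 + 1   →  a_2 = 9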